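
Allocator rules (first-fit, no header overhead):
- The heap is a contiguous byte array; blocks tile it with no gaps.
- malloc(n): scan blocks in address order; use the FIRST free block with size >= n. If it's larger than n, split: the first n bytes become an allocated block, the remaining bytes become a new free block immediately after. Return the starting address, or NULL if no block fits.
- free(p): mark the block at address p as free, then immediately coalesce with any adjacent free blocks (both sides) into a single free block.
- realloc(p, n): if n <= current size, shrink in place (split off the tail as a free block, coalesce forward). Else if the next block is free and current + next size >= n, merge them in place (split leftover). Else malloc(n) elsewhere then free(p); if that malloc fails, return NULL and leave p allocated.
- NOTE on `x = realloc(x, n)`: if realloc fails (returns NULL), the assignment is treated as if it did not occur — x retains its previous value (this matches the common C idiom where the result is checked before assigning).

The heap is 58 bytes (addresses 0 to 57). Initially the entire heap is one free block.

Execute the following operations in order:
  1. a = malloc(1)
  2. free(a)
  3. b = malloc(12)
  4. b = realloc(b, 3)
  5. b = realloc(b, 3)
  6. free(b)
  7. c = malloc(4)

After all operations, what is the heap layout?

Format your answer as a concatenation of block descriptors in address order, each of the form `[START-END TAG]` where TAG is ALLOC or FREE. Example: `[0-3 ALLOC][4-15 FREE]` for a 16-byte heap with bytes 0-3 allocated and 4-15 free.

Answer: [0-3 ALLOC][4-57 FREE]

Derivation:
Op 1: a = malloc(1) -> a = 0; heap: [0-0 ALLOC][1-57 FREE]
Op 2: free(a) -> (freed a); heap: [0-57 FREE]
Op 3: b = malloc(12) -> b = 0; heap: [0-11 ALLOC][12-57 FREE]
Op 4: b = realloc(b, 3) -> b = 0; heap: [0-2 ALLOC][3-57 FREE]
Op 5: b = realloc(b, 3) -> b = 0; heap: [0-2 ALLOC][3-57 FREE]
Op 6: free(b) -> (freed b); heap: [0-57 FREE]
Op 7: c = malloc(4) -> c = 0; heap: [0-3 ALLOC][4-57 FREE]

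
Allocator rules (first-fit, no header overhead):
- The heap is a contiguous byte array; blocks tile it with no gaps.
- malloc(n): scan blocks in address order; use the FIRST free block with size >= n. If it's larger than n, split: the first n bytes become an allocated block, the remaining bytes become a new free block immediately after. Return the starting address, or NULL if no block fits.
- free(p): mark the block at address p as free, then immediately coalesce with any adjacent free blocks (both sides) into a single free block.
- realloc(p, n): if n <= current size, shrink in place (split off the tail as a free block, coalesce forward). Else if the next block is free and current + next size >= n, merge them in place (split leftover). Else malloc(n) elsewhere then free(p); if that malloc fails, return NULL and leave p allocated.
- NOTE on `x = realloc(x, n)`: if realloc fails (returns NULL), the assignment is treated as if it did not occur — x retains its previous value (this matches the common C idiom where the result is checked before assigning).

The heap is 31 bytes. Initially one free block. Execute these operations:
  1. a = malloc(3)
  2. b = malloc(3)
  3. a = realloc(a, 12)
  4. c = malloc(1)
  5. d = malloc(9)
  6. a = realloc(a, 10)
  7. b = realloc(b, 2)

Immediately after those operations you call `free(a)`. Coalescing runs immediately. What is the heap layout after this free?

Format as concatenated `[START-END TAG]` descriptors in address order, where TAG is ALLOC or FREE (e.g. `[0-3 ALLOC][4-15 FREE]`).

Answer: [0-0 ALLOC][1-2 FREE][3-4 ALLOC][5-17 FREE][18-26 ALLOC][27-30 FREE]

Derivation:
Op 1: a = malloc(3) -> a = 0; heap: [0-2 ALLOC][3-30 FREE]
Op 2: b = malloc(3) -> b = 3; heap: [0-2 ALLOC][3-5 ALLOC][6-30 FREE]
Op 3: a = realloc(a, 12) -> a = 6; heap: [0-2 FREE][3-5 ALLOC][6-17 ALLOC][18-30 FREE]
Op 4: c = malloc(1) -> c = 0; heap: [0-0 ALLOC][1-2 FREE][3-5 ALLOC][6-17 ALLOC][18-30 FREE]
Op 5: d = malloc(9) -> d = 18; heap: [0-0 ALLOC][1-2 FREE][3-5 ALLOC][6-17 ALLOC][18-26 ALLOC][27-30 FREE]
Op 6: a = realloc(a, 10) -> a = 6; heap: [0-0 ALLOC][1-2 FREE][3-5 ALLOC][6-15 ALLOC][16-17 FREE][18-26 ALLOC][27-30 FREE]
Op 7: b = realloc(b, 2) -> b = 3; heap: [0-0 ALLOC][1-2 FREE][3-4 ALLOC][5-5 FREE][6-15 ALLOC][16-17 FREE][18-26 ALLOC][27-30 FREE]
free(a): a = 6 -> block [6-15 ALLOC]; mark free, coalesce with adjacent free neighbors -> [0-0 ALLOC][1-2 FREE][3-4 ALLOC][5-17 FREE][18-26 ALLOC][27-30 FREE]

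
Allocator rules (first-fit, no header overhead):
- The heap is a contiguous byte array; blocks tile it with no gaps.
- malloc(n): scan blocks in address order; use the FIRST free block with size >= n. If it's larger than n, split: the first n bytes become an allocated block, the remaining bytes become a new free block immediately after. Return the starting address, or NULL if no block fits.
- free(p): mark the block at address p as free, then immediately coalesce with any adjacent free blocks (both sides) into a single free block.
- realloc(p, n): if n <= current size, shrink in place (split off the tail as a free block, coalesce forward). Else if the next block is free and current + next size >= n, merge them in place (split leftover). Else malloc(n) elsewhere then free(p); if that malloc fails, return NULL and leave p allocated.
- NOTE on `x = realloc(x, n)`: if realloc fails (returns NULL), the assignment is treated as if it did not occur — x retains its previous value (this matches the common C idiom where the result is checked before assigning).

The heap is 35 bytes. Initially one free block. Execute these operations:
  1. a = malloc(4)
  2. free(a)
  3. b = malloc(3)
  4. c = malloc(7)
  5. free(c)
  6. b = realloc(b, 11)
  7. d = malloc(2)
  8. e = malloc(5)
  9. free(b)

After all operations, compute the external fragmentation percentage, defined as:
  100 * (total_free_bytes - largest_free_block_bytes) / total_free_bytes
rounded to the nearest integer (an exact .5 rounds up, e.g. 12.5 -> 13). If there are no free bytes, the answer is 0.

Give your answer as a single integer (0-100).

Answer: 39

Derivation:
Op 1: a = malloc(4) -> a = 0; heap: [0-3 ALLOC][4-34 FREE]
Op 2: free(a) -> (freed a); heap: [0-34 FREE]
Op 3: b = malloc(3) -> b = 0; heap: [0-2 ALLOC][3-34 FREE]
Op 4: c = malloc(7) -> c = 3; heap: [0-2 ALLOC][3-9 ALLOC][10-34 FREE]
Op 5: free(c) -> (freed c); heap: [0-2 ALLOC][3-34 FREE]
Op 6: b = realloc(b, 11) -> b = 0; heap: [0-10 ALLOC][11-34 FREE]
Op 7: d = malloc(2) -> d = 11; heap: [0-10 ALLOC][11-12 ALLOC][13-34 FREE]
Op 8: e = malloc(5) -> e = 13; heap: [0-10 ALLOC][11-12 ALLOC][13-17 ALLOC][18-34 FREE]
Op 9: free(b) -> (freed b); heap: [0-10 FREE][11-12 ALLOC][13-17 ALLOC][18-34 FREE]
Free blocks: [11 17] total_free=28 largest=17 -> 100*(28-17)/28 = 1100/28 ≈ 39.286 -> rounds to 39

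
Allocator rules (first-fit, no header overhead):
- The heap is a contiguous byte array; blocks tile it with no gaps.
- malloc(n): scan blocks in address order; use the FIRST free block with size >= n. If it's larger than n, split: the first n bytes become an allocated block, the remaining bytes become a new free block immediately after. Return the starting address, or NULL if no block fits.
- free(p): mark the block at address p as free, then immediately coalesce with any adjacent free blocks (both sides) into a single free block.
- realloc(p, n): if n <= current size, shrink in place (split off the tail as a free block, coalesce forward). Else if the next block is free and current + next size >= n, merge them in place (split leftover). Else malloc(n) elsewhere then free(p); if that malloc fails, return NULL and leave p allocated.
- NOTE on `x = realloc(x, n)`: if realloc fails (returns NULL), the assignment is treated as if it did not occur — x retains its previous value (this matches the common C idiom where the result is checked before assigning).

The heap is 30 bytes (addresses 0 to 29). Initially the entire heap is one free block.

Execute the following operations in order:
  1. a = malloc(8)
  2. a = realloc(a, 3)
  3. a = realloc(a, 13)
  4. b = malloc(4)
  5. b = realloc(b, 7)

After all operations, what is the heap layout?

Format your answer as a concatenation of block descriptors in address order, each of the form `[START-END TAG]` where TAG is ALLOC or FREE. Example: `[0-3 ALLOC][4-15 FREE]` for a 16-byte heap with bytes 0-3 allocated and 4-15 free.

Op 1: a = malloc(8) -> a = 0; heap: [0-7 ALLOC][8-29 FREE]
Op 2: a = realloc(a, 3) -> a = 0; heap: [0-2 ALLOC][3-29 FREE]
Op 3: a = realloc(a, 13) -> a = 0; heap: [0-12 ALLOC][13-29 FREE]
Op 4: b = malloc(4) -> b = 13; heap: [0-12 ALLOC][13-16 ALLOC][17-29 FREE]
Op 5: b = realloc(b, 7) -> b = 13; heap: [0-12 ALLOC][13-19 ALLOC][20-29 FREE]

Answer: [0-12 ALLOC][13-19 ALLOC][20-29 FREE]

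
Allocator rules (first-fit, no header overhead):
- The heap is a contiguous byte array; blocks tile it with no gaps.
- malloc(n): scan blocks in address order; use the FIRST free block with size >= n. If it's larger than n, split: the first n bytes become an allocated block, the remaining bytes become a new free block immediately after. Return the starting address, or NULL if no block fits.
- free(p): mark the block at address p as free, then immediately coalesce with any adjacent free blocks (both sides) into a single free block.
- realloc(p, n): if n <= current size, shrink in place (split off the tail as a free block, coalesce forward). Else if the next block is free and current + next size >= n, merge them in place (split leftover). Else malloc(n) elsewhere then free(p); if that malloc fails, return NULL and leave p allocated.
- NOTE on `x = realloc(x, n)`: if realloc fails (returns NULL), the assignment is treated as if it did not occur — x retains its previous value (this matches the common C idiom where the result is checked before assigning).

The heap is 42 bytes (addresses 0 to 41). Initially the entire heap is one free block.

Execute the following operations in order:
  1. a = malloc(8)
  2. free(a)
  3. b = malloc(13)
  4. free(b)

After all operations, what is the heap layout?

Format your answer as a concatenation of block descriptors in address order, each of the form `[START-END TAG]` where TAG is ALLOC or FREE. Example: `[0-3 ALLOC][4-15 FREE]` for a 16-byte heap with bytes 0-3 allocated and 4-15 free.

Op 1: a = malloc(8) -> a = 0; heap: [0-7 ALLOC][8-41 FREE]
Op 2: free(a) -> (freed a); heap: [0-41 FREE]
Op 3: b = malloc(13) -> b = 0; heap: [0-12 ALLOC][13-41 FREE]
Op 4: free(b) -> (freed b); heap: [0-41 FREE]

Answer: [0-41 FREE]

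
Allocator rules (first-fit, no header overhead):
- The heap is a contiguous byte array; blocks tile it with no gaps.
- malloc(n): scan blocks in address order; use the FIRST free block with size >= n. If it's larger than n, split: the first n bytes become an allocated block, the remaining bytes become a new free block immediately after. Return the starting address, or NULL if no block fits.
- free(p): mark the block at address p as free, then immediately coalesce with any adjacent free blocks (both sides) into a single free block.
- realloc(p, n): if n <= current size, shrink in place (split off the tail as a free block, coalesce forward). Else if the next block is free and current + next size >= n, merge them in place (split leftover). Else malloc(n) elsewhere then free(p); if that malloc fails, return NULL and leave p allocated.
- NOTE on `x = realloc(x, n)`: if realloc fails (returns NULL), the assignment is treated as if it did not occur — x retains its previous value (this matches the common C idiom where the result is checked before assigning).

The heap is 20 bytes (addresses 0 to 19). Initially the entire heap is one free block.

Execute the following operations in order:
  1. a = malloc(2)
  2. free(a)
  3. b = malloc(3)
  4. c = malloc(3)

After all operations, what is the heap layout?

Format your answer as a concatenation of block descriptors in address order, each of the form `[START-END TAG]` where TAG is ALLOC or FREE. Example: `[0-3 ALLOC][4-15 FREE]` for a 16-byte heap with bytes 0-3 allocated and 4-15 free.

Answer: [0-2 ALLOC][3-5 ALLOC][6-19 FREE]

Derivation:
Op 1: a = malloc(2) -> a = 0; heap: [0-1 ALLOC][2-19 FREE]
Op 2: free(a) -> (freed a); heap: [0-19 FREE]
Op 3: b = malloc(3) -> b = 0; heap: [0-2 ALLOC][3-19 FREE]
Op 4: c = malloc(3) -> c = 3; heap: [0-2 ALLOC][3-5 ALLOC][6-19 FREE]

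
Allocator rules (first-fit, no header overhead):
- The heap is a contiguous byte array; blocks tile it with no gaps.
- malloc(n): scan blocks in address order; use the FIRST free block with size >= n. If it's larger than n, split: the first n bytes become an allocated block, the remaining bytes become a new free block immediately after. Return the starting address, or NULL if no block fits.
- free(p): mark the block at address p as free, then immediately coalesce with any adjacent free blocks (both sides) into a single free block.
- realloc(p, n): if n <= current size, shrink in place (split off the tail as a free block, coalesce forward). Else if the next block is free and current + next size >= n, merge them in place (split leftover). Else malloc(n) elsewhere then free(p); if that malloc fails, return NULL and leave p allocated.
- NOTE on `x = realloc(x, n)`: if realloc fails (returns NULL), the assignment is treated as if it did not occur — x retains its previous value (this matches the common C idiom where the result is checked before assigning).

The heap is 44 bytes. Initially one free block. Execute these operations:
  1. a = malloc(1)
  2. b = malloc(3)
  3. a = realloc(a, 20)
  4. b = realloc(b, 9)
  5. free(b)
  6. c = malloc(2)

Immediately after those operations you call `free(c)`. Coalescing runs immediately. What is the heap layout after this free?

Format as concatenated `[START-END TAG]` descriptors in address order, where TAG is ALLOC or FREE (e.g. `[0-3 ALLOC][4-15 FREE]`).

Op 1: a = malloc(1) -> a = 0; heap: [0-0 ALLOC][1-43 FREE]
Op 2: b = malloc(3) -> b = 1; heap: [0-0 ALLOC][1-3 ALLOC][4-43 FREE]
Op 3: a = realloc(a, 20) -> a = 4; heap: [0-0 FREE][1-3 ALLOC][4-23 ALLOC][24-43 FREE]
Op 4: b = realloc(b, 9) -> b = 24; heap: [0-3 FREE][4-23 ALLOC][24-32 ALLOC][33-43 FREE]
Op 5: free(b) -> (freed b); heap: [0-3 FREE][4-23 ALLOC][24-43 FREE]
Op 6: c = malloc(2) -> c = 0; heap: [0-1 ALLOC][2-3 FREE][4-23 ALLOC][24-43 FREE]
free(c): c = 0 -> block [0-1 ALLOC]; mark free, coalesce with adjacent free neighbors -> [0-3 FREE][4-23 ALLOC][24-43 FREE]

Answer: [0-3 FREE][4-23 ALLOC][24-43 FREE]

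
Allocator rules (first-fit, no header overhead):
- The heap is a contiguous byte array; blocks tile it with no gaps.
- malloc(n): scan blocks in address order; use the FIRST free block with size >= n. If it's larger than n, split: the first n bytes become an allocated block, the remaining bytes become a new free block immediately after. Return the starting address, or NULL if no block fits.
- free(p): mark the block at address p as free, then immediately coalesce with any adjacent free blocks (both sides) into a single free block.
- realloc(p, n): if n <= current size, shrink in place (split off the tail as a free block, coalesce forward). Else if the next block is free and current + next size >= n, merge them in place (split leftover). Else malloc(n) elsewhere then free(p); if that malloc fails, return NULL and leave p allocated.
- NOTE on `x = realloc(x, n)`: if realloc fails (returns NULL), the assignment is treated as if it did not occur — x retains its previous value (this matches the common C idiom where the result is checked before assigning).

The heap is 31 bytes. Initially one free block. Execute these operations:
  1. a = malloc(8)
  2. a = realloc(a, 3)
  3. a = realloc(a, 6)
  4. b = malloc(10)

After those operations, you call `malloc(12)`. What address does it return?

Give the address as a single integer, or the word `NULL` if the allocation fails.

Answer: 16

Derivation:
Op 1: a = malloc(8) -> a = 0; heap: [0-7 ALLOC][8-30 FREE]
Op 2: a = realloc(a, 3) -> a = 0; heap: [0-2 ALLOC][3-30 FREE]
Op 3: a = realloc(a, 6) -> a = 0; heap: [0-5 ALLOC][6-30 FREE]
Op 4: b = malloc(10) -> b = 6; heap: [0-5 ALLOC][6-15 ALLOC][16-30 FREE]
malloc(12): first-fit scan over [0-5 ALLOC][6-15 ALLOC][16-30 FREE] -> 16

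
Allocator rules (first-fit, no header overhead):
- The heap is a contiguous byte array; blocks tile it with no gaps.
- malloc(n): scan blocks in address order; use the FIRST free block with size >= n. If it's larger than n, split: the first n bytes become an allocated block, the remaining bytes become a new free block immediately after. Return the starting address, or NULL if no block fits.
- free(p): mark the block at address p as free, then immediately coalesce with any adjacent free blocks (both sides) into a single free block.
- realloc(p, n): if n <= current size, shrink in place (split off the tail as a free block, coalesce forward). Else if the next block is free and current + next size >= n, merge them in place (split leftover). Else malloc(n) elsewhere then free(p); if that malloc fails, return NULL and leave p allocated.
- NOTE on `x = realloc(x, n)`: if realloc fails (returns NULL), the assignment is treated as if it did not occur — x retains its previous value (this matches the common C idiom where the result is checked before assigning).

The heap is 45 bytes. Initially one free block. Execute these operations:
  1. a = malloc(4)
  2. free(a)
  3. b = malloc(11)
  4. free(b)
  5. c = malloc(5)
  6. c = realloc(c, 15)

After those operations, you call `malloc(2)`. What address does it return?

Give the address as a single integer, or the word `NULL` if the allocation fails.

Answer: 15

Derivation:
Op 1: a = malloc(4) -> a = 0; heap: [0-3 ALLOC][4-44 FREE]
Op 2: free(a) -> (freed a); heap: [0-44 FREE]
Op 3: b = malloc(11) -> b = 0; heap: [0-10 ALLOC][11-44 FREE]
Op 4: free(b) -> (freed b); heap: [0-44 FREE]
Op 5: c = malloc(5) -> c = 0; heap: [0-4 ALLOC][5-44 FREE]
Op 6: c = realloc(c, 15) -> c = 0; heap: [0-14 ALLOC][15-44 FREE]
malloc(2): first-fit scan over [0-14 ALLOC][15-44 FREE] -> 15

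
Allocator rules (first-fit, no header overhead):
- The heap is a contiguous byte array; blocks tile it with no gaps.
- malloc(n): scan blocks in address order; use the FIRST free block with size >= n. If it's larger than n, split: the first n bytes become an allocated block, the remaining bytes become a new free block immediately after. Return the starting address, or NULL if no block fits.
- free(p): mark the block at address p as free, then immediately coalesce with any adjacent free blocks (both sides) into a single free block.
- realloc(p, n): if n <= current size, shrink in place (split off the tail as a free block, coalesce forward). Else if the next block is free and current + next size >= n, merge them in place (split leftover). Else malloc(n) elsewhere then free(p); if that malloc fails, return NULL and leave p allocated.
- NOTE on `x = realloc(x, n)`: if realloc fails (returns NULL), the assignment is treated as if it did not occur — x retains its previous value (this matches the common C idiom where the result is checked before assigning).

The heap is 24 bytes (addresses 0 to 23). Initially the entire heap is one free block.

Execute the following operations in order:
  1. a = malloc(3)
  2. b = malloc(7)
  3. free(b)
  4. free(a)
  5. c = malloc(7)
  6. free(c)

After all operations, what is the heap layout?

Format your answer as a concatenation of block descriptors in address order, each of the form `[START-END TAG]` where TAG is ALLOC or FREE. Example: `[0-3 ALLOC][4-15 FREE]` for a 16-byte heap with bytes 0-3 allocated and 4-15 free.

Op 1: a = malloc(3) -> a = 0; heap: [0-2 ALLOC][3-23 FREE]
Op 2: b = malloc(7) -> b = 3; heap: [0-2 ALLOC][3-9 ALLOC][10-23 FREE]
Op 3: free(b) -> (freed b); heap: [0-2 ALLOC][3-23 FREE]
Op 4: free(a) -> (freed a); heap: [0-23 FREE]
Op 5: c = malloc(7) -> c = 0; heap: [0-6 ALLOC][7-23 FREE]
Op 6: free(c) -> (freed c); heap: [0-23 FREE]

Answer: [0-23 FREE]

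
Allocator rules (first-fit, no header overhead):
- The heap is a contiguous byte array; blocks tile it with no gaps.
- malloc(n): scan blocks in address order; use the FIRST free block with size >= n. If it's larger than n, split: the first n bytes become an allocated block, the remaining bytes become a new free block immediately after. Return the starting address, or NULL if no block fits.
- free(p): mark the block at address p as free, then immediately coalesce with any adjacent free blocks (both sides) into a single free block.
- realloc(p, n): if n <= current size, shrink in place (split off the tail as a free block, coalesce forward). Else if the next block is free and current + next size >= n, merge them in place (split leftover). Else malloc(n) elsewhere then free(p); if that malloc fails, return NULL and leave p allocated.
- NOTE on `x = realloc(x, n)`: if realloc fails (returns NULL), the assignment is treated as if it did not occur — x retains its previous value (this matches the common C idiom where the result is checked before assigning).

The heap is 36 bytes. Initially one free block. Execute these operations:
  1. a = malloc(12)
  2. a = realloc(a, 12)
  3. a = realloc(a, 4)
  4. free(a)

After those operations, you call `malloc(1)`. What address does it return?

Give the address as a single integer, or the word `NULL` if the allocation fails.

Op 1: a = malloc(12) -> a = 0; heap: [0-11 ALLOC][12-35 FREE]
Op 2: a = realloc(a, 12) -> a = 0; heap: [0-11 ALLOC][12-35 FREE]
Op 3: a = realloc(a, 4) -> a = 0; heap: [0-3 ALLOC][4-35 FREE]
Op 4: free(a) -> (freed a); heap: [0-35 FREE]
malloc(1): first-fit scan over [0-35 FREE] -> 0

Answer: 0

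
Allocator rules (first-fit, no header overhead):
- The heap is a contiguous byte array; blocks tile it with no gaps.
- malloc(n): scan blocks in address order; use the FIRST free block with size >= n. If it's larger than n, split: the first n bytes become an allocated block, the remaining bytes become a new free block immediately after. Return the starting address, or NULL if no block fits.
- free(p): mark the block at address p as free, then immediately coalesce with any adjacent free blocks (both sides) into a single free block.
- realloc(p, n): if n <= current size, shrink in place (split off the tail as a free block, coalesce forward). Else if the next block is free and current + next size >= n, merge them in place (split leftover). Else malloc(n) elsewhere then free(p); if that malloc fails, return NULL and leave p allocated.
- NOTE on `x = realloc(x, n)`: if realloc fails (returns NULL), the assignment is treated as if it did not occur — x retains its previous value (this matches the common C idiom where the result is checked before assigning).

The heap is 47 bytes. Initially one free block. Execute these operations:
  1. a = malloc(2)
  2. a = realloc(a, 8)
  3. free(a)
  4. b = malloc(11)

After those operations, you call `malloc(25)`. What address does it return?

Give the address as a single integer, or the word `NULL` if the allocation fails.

Op 1: a = malloc(2) -> a = 0; heap: [0-1 ALLOC][2-46 FREE]
Op 2: a = realloc(a, 8) -> a = 0; heap: [0-7 ALLOC][8-46 FREE]
Op 3: free(a) -> (freed a); heap: [0-46 FREE]
Op 4: b = malloc(11) -> b = 0; heap: [0-10 ALLOC][11-46 FREE]
malloc(25): first-fit scan over [0-10 ALLOC][11-46 FREE] -> 11

Answer: 11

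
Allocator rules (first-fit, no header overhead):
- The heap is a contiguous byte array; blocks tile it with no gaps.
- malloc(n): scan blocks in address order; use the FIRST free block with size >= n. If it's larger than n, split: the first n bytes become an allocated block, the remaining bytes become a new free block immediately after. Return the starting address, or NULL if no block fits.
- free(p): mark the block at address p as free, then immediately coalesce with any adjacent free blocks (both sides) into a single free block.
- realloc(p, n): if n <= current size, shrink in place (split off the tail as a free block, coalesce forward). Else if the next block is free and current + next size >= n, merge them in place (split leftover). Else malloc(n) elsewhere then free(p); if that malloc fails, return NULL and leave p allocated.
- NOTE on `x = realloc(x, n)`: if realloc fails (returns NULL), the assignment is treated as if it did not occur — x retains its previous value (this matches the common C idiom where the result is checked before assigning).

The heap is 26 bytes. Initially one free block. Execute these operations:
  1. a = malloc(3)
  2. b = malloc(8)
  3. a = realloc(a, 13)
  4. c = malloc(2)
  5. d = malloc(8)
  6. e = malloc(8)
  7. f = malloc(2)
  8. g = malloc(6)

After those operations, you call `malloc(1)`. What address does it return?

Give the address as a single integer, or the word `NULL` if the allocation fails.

Answer: 2

Derivation:
Op 1: a = malloc(3) -> a = 0; heap: [0-2 ALLOC][3-25 FREE]
Op 2: b = malloc(8) -> b = 3; heap: [0-2 ALLOC][3-10 ALLOC][11-25 FREE]
Op 3: a = realloc(a, 13) -> a = 11; heap: [0-2 FREE][3-10 ALLOC][11-23 ALLOC][24-25 FREE]
Op 4: c = malloc(2) -> c = 0; heap: [0-1 ALLOC][2-2 FREE][3-10 ALLOC][11-23 ALLOC][24-25 FREE]
Op 5: d = malloc(8) -> d = NULL; heap: [0-1 ALLOC][2-2 FREE][3-10 ALLOC][11-23 ALLOC][24-25 FREE]
Op 6: e = malloc(8) -> e = NULL; heap: [0-1 ALLOC][2-2 FREE][3-10 ALLOC][11-23 ALLOC][24-25 FREE]
Op 7: f = malloc(2) -> f = 24; heap: [0-1 ALLOC][2-2 FREE][3-10 ALLOC][11-23 ALLOC][24-25 ALLOC]
Op 8: g = malloc(6) -> g = NULL; heap: [0-1 ALLOC][2-2 FREE][3-10 ALLOC][11-23 ALLOC][24-25 ALLOC]
malloc(1): first-fit scan over [0-1 ALLOC][2-2 FREE][3-10 ALLOC][11-23 ALLOC][24-25 ALLOC] -> 2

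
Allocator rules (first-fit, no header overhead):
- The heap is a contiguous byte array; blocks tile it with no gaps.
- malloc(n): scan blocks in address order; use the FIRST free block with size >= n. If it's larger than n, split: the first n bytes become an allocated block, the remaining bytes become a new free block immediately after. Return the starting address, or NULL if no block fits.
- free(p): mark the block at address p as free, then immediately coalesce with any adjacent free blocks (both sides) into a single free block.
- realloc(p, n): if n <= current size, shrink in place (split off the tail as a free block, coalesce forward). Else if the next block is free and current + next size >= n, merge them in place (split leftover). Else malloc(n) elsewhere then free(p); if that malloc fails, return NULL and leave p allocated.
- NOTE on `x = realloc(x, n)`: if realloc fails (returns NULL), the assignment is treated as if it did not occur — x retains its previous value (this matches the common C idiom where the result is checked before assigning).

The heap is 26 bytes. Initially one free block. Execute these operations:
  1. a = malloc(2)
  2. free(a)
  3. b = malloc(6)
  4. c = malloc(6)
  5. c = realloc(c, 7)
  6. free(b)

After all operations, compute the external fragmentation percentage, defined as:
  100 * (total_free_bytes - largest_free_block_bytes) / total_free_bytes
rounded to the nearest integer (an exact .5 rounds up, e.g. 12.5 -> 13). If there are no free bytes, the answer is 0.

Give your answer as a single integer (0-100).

Answer: 32

Derivation:
Op 1: a = malloc(2) -> a = 0; heap: [0-1 ALLOC][2-25 FREE]
Op 2: free(a) -> (freed a); heap: [0-25 FREE]
Op 3: b = malloc(6) -> b = 0; heap: [0-5 ALLOC][6-25 FREE]
Op 4: c = malloc(6) -> c = 6; heap: [0-5 ALLOC][6-11 ALLOC][12-25 FREE]
Op 5: c = realloc(c, 7) -> c = 6; heap: [0-5 ALLOC][6-12 ALLOC][13-25 FREE]
Op 6: free(b) -> (freed b); heap: [0-5 FREE][6-12 ALLOC][13-25 FREE]
Free blocks: [6 13] total_free=19 largest=13 -> 100*(19-13)/19 = 600/19 ≈ 31.579 -> rounds to 32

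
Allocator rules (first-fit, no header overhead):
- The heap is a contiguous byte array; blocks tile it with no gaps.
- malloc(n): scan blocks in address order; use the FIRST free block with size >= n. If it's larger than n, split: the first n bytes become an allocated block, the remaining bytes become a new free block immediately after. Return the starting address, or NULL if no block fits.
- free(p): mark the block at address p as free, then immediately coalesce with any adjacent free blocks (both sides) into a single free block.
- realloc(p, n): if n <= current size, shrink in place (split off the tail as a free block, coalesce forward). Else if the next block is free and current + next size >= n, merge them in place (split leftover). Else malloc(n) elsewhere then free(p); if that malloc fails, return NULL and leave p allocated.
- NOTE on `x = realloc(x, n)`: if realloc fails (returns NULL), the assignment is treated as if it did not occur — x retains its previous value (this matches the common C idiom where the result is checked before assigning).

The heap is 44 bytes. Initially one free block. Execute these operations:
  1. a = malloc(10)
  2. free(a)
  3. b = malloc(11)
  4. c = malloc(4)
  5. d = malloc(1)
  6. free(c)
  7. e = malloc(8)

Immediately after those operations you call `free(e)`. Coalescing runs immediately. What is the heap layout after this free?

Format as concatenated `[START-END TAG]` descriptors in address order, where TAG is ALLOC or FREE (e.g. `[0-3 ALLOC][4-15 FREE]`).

Op 1: a = malloc(10) -> a = 0; heap: [0-9 ALLOC][10-43 FREE]
Op 2: free(a) -> (freed a); heap: [0-43 FREE]
Op 3: b = malloc(11) -> b = 0; heap: [0-10 ALLOC][11-43 FREE]
Op 4: c = malloc(4) -> c = 11; heap: [0-10 ALLOC][11-14 ALLOC][15-43 FREE]
Op 5: d = malloc(1) -> d = 15; heap: [0-10 ALLOC][11-14 ALLOC][15-15 ALLOC][16-43 FREE]
Op 6: free(c) -> (freed c); heap: [0-10 ALLOC][11-14 FREE][15-15 ALLOC][16-43 FREE]
Op 7: e = malloc(8) -> e = 16; heap: [0-10 ALLOC][11-14 FREE][15-15 ALLOC][16-23 ALLOC][24-43 FREE]
free(e): e = 16 -> block [16-23 ALLOC]; mark free, coalesce with adjacent free neighbors -> [0-10 ALLOC][11-14 FREE][15-15 ALLOC][16-43 FREE]

Answer: [0-10 ALLOC][11-14 FREE][15-15 ALLOC][16-43 FREE]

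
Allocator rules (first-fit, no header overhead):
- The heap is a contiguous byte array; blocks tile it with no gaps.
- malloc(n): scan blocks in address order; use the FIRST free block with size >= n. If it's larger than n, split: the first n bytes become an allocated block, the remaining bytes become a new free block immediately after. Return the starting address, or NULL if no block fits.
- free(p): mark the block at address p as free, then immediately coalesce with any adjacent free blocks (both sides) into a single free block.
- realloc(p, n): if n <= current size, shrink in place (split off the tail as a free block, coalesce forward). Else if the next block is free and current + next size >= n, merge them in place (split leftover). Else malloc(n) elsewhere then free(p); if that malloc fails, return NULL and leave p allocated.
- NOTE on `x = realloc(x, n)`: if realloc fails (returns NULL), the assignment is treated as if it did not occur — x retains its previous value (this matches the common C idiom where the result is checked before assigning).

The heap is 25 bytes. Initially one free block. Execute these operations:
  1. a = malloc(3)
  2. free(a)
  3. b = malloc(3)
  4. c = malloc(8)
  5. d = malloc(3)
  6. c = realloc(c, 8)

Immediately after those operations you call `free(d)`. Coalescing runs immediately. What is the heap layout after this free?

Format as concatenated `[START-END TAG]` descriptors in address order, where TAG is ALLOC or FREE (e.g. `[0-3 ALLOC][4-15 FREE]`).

Answer: [0-2 ALLOC][3-10 ALLOC][11-24 FREE]

Derivation:
Op 1: a = malloc(3) -> a = 0; heap: [0-2 ALLOC][3-24 FREE]
Op 2: free(a) -> (freed a); heap: [0-24 FREE]
Op 3: b = malloc(3) -> b = 0; heap: [0-2 ALLOC][3-24 FREE]
Op 4: c = malloc(8) -> c = 3; heap: [0-2 ALLOC][3-10 ALLOC][11-24 FREE]
Op 5: d = malloc(3) -> d = 11; heap: [0-2 ALLOC][3-10 ALLOC][11-13 ALLOC][14-24 FREE]
Op 6: c = realloc(c, 8) -> c = 3; heap: [0-2 ALLOC][3-10 ALLOC][11-13 ALLOC][14-24 FREE]
free(d): d = 11 -> block [11-13 ALLOC]; mark free, coalesce with adjacent free neighbors -> [0-2 ALLOC][3-10 ALLOC][11-24 FREE]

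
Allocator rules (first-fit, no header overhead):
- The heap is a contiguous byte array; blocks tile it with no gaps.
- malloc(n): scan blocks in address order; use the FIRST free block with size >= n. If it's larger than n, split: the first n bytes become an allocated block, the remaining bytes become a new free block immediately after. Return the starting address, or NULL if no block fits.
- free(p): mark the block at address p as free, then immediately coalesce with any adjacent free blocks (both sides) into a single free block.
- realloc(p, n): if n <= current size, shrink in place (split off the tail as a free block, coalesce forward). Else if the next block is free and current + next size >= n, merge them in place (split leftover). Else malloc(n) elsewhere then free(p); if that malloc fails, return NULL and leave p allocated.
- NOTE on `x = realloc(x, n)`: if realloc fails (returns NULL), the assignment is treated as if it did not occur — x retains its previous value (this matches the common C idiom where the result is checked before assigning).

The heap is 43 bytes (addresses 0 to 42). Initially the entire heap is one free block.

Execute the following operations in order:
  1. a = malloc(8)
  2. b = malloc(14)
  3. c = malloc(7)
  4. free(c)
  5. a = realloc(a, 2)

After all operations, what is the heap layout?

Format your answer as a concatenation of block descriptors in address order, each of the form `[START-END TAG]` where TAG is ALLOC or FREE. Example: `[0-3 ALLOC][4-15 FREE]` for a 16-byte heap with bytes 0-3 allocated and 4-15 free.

Op 1: a = malloc(8) -> a = 0; heap: [0-7 ALLOC][8-42 FREE]
Op 2: b = malloc(14) -> b = 8; heap: [0-7 ALLOC][8-21 ALLOC][22-42 FREE]
Op 3: c = malloc(7) -> c = 22; heap: [0-7 ALLOC][8-21 ALLOC][22-28 ALLOC][29-42 FREE]
Op 4: free(c) -> (freed c); heap: [0-7 ALLOC][8-21 ALLOC][22-42 FREE]
Op 5: a = realloc(a, 2) -> a = 0; heap: [0-1 ALLOC][2-7 FREE][8-21 ALLOC][22-42 FREE]

Answer: [0-1 ALLOC][2-7 FREE][8-21 ALLOC][22-42 FREE]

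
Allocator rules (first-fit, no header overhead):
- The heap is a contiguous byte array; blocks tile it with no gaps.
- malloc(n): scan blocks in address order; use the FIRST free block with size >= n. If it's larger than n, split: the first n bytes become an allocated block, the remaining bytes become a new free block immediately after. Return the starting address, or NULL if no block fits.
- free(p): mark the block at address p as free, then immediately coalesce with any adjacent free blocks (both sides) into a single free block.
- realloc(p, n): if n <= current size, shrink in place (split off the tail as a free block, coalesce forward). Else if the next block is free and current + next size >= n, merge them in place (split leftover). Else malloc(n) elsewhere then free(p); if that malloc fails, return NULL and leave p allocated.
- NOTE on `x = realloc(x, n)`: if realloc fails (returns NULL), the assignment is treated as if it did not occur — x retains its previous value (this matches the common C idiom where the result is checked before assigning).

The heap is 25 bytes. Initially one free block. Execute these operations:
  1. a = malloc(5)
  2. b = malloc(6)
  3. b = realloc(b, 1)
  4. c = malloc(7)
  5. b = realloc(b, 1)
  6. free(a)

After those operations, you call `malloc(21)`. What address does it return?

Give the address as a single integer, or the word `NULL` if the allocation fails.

Answer: NULL

Derivation:
Op 1: a = malloc(5) -> a = 0; heap: [0-4 ALLOC][5-24 FREE]
Op 2: b = malloc(6) -> b = 5; heap: [0-4 ALLOC][5-10 ALLOC][11-24 FREE]
Op 3: b = realloc(b, 1) -> b = 5; heap: [0-4 ALLOC][5-5 ALLOC][6-24 FREE]
Op 4: c = malloc(7) -> c = 6; heap: [0-4 ALLOC][5-5 ALLOC][6-12 ALLOC][13-24 FREE]
Op 5: b = realloc(b, 1) -> b = 5; heap: [0-4 ALLOC][5-5 ALLOC][6-12 ALLOC][13-24 FREE]
Op 6: free(a) -> (freed a); heap: [0-4 FREE][5-5 ALLOC][6-12 ALLOC][13-24 FREE]
malloc(21): first-fit scan over [0-4 FREE][5-5 ALLOC][6-12 ALLOC][13-24 FREE] -> NULL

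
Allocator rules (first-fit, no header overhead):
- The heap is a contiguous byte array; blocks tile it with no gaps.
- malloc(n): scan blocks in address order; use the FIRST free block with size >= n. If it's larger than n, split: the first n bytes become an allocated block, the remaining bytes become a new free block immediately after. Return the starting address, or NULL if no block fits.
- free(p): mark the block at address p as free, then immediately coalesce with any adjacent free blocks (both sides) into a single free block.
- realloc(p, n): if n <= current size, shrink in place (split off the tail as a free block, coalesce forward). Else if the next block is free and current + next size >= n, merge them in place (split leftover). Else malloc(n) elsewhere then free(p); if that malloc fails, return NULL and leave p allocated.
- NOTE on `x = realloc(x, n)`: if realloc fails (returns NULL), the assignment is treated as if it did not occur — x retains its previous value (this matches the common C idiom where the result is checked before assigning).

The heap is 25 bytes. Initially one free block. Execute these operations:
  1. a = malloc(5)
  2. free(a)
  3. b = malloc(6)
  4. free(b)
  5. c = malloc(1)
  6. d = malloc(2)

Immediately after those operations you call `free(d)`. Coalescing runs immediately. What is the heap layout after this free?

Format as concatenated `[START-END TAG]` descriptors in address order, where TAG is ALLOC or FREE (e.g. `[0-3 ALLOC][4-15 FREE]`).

Op 1: a = malloc(5) -> a = 0; heap: [0-4 ALLOC][5-24 FREE]
Op 2: free(a) -> (freed a); heap: [0-24 FREE]
Op 3: b = malloc(6) -> b = 0; heap: [0-5 ALLOC][6-24 FREE]
Op 4: free(b) -> (freed b); heap: [0-24 FREE]
Op 5: c = malloc(1) -> c = 0; heap: [0-0 ALLOC][1-24 FREE]
Op 6: d = malloc(2) -> d = 1; heap: [0-0 ALLOC][1-2 ALLOC][3-24 FREE]
free(d): d = 1 -> block [1-2 ALLOC]; mark free, coalesce with adjacent free neighbors -> [0-0 ALLOC][1-24 FREE]

Answer: [0-0 ALLOC][1-24 FREE]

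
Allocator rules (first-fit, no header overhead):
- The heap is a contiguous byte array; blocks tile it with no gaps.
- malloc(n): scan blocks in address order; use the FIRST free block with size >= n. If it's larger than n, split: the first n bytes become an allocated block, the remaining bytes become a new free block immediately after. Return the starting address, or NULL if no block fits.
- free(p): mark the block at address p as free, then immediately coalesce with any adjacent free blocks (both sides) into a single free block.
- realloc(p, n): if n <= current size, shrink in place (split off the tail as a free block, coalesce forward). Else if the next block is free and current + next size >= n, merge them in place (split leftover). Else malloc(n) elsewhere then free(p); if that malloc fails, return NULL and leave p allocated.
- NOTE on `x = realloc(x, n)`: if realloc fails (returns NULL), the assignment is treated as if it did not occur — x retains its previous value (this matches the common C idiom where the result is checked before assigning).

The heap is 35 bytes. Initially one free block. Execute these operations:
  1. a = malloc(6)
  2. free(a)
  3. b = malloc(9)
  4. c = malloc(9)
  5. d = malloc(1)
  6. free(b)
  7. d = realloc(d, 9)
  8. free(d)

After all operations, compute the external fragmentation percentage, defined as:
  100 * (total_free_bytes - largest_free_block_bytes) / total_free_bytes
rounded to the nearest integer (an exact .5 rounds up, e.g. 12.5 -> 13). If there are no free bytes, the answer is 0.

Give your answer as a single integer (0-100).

Op 1: a = malloc(6) -> a = 0; heap: [0-5 ALLOC][6-34 FREE]
Op 2: free(a) -> (freed a); heap: [0-34 FREE]
Op 3: b = malloc(9) -> b = 0; heap: [0-8 ALLOC][9-34 FREE]
Op 4: c = malloc(9) -> c = 9; heap: [0-8 ALLOC][9-17 ALLOC][18-34 FREE]
Op 5: d = malloc(1) -> d = 18; heap: [0-8 ALLOC][9-17 ALLOC][18-18 ALLOC][19-34 FREE]
Op 6: free(b) -> (freed b); heap: [0-8 FREE][9-17 ALLOC][18-18 ALLOC][19-34 FREE]
Op 7: d = realloc(d, 9) -> d = 18; heap: [0-8 FREE][9-17 ALLOC][18-26 ALLOC][27-34 FREE]
Op 8: free(d) -> (freed d); heap: [0-8 FREE][9-17 ALLOC][18-34 FREE]
Free blocks: [9 17] total_free=26 largest=17 -> 100*(26-17)/26 = 900/26 ≈ 34.615 -> rounds to 35

Answer: 35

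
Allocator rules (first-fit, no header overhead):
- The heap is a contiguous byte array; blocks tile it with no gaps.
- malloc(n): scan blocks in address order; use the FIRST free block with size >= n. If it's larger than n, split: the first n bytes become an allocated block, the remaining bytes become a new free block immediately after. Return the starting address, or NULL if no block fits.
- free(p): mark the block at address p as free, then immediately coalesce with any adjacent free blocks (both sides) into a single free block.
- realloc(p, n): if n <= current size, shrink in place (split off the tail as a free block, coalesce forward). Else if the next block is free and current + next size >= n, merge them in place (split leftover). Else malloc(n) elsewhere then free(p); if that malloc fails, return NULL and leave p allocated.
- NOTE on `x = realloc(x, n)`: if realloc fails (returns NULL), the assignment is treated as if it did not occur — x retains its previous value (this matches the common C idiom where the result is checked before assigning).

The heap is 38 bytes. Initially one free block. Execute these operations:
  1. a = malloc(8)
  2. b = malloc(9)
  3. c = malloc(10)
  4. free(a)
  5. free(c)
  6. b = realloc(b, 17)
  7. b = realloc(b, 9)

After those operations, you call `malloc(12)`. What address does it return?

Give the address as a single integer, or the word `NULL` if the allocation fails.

Op 1: a = malloc(8) -> a = 0; heap: [0-7 ALLOC][8-37 FREE]
Op 2: b = malloc(9) -> b = 8; heap: [0-7 ALLOC][8-16 ALLOC][17-37 FREE]
Op 3: c = malloc(10) -> c = 17; heap: [0-7 ALLOC][8-16 ALLOC][17-26 ALLOC][27-37 FREE]
Op 4: free(a) -> (freed a); heap: [0-7 FREE][8-16 ALLOC][17-26 ALLOC][27-37 FREE]
Op 5: free(c) -> (freed c); heap: [0-7 FREE][8-16 ALLOC][17-37 FREE]
Op 6: b = realloc(b, 17) -> b = 8; heap: [0-7 FREE][8-24 ALLOC][25-37 FREE]
Op 7: b = realloc(b, 9) -> b = 8; heap: [0-7 FREE][8-16 ALLOC][17-37 FREE]
malloc(12): first-fit scan over [0-7 FREE][8-16 ALLOC][17-37 FREE] -> 17

Answer: 17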